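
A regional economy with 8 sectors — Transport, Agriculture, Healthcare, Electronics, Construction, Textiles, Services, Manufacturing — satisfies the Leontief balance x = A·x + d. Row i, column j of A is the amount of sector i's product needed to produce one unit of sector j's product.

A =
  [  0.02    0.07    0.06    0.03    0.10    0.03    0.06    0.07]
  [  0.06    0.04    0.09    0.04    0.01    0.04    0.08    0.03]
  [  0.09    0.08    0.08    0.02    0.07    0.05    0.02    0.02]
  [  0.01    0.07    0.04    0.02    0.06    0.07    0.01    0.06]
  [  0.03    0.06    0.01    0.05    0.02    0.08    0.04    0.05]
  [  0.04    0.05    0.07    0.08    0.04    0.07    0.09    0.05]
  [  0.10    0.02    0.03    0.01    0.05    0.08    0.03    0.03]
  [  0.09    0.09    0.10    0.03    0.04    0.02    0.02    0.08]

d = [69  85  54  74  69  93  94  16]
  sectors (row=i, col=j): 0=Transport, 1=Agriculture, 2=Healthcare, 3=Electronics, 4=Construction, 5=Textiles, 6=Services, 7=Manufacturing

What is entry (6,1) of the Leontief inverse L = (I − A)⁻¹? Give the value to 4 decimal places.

L[6,1] = 0.0562

Form M = I − A:
  [  0.98   -0.07   -0.06   -0.03   -0.10   -0.03   -0.06   -0.07]
  [ -0.06    0.96   -0.09   -0.04   -0.01   -0.04   -0.08   -0.03]
  [ -0.09   -0.08    0.92   -0.02   -0.07   -0.05   -0.02   -0.02]
  [ -0.01   -0.07   -0.04    0.98   -0.06   -0.07   -0.01   -0.06]
  [ -0.03   -0.06   -0.01   -0.05    0.98   -0.08   -0.04   -0.05]
  [ -0.04   -0.05   -0.07   -0.08   -0.04    0.93   -0.09   -0.05]
  [ -0.10   -0.02   -0.03   -0.01   -0.05   -0.08    0.97   -0.03]
  [ -0.09   -0.09   -0.10   -0.03   -0.04   -0.02   -0.02    0.92]
Leontief inverse L = M⁻¹:
  [  1.0635    0.1140    0.1041    0.0560    0.1324    0.0706    0.0921    0.1046]
  [  0.0998    1.0790    0.1310    0.0612    0.0454    0.0758    0.1086    0.0597]
  [  0.1289    0.1240    1.1251    0.0468    0.1063    0.0886    0.0556    0.0538]
  [  0.0429    0.1053    0.0779    1.0433    0.0846    0.1011    0.0384    0.0878]
  [  0.0616    0.0937    0.0470    0.0723    1.0467    0.1116    0.0684    0.0787]
  [  0.0871    0.0984    0.1196    0.1084    0.0807    1.1166    0.1258    0.0887]
  [  0.1307    0.0562    0.0661    0.0337    0.0818    0.1123    1.0604    0.0605]
  [  0.1366    0.1410    0.1539    0.0568    0.0807    0.0588    0.0557    1.1184]
Total output x = L · d:
  x_0 = 1.0635·69 + 0.1140·85 + 0.1041·54 + 0.0560·74 + 0.1324·69 + 0.0706·93 + 0.0921·94 + 0.1046·16 = 118.8577
  x_1 = 0.0998·69 + 1.0790·85 + 0.1310·54 + 0.0612·74 + 0.0454·69 + 0.0758·93 + 0.1086·94 + 0.0597·16 = 131.5487
  x_2 = 0.1289·69 + 0.1240·85 + 1.1251·54 + 0.0468·74 + 0.1063·69 + 0.0886·93 + 0.0556·94 + 0.0538·16 = 105.3138
  x_3 = 0.0429·69 + 0.1053·85 + 0.0779·54 + 1.0433·74 + 0.0846·69 + 0.1011·93 + 0.0384·94 + 0.0878·16 = 113.5615
  x_4 = 0.0616·69 + 0.0937·85 + 0.0470·54 + 0.0723·74 + 1.0467·69 + 0.1116·93 + 0.0684·94 + 0.0787·16 = 110.3870
  x_5 = 0.0871·69 + 0.0984·85 + 0.1196·54 + 0.1084·74 + 0.0807·69 + 1.1166·93 + 0.1258·94 + 0.0887·16 = 151.5080
  x_6 = 0.1307·69 + 0.0562·85 + 0.0661·54 + 0.0337·74 + 0.0818·69 + 0.1123·93 + 1.0604·94 + 0.0605·16 = 136.5926
  x_7 = 0.1366·69 + 0.1410·85 + 0.1539·54 + 0.0568·74 + 0.0807·69 + 0.0588·93 + 0.0557·94 + 1.1184·16 = 68.1003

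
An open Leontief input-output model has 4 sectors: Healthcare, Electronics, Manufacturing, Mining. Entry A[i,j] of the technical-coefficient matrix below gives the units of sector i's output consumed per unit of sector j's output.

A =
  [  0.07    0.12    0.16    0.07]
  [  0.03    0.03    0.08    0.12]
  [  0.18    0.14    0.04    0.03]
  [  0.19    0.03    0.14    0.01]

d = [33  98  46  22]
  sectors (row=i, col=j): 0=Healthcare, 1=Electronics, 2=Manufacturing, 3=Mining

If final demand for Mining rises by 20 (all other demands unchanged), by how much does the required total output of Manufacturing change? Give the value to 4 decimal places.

1.4680

Form M = I − A:
  [  0.93   -0.12   -0.16   -0.07]
  [ -0.03    0.97   -0.08   -0.12]
  [ -0.18   -0.14    0.96   -0.03]
  [ -0.19   -0.03   -0.14    0.99]
Leontief inverse L = M⁻¹:
  [  1.1462    0.1772    0.2217    0.1092]
  [  0.0865    1.0637    0.1233    0.1388]
  [  0.2355    0.1913    1.1076    0.0734]
  [  0.2559    0.0933    0.2029    1.0457]
Total output x = L · d:
  x_0 = 1.1462·33 + 0.1772·98 + 0.2217·46 + 0.1092·22 = 67.7920
  x_1 = 0.0865·33 + 1.0637·98 + 0.1233·46 + 0.1388·22 = 115.8259
  x_2 = 0.2355·33 + 0.1913·98 + 1.1076·46 + 0.0734·22 = 79.0791
  x_3 = 0.2559·33 + 0.0933·98 + 0.2029·46 + 1.0457·22 = 49.9256
Δx_2 = L[2,3] · Δd_3 = 0.0734 · 20 = 1.4680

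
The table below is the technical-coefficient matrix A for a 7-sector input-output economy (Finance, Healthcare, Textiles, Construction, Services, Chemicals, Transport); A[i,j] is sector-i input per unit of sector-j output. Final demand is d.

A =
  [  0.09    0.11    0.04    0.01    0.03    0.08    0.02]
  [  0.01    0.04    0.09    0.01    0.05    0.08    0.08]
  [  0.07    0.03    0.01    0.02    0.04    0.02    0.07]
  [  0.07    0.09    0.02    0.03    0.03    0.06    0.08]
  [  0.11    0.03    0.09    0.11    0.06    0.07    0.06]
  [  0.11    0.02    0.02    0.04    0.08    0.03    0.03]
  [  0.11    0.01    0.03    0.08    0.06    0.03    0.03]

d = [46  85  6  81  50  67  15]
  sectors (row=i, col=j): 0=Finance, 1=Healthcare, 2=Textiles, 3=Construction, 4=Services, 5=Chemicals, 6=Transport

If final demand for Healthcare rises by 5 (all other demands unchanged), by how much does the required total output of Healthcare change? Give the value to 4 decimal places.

Form M = I − A:
  [  0.91   -0.11   -0.04   -0.01   -0.03   -0.08   -0.02]
  [ -0.01    0.96   -0.09   -0.01   -0.05   -0.08   -0.08]
  [ -0.07   -0.03    0.99   -0.02   -0.04   -0.02   -0.07]
  [ -0.07   -0.09   -0.02    0.97   -0.03   -0.06   -0.08]
  [ -0.11   -0.03   -0.09   -0.11    0.94   -0.07   -0.06]
  [ -0.11   -0.02   -0.02   -0.04   -0.08    0.97   -0.03]
  [ -0.11   -0.01   -0.03   -0.08   -0.06   -0.03    0.97]
Leontief inverse L = M⁻¹:
  [  1.1352    0.1398    0.0685    0.0302    0.0604    0.1143    0.0496]
  [  0.0587    1.0611    0.1123    0.0362    0.0802    0.1060    0.1081]
  [  0.1061    0.0517    1.0290    0.0389    0.0606    0.0438    0.0890]
  [  0.1179    0.1188    0.0476    1.0541    0.0607    0.0935    0.1092]
  [  0.1804    0.0757    0.1225    0.1430    1.0997    0.1150    0.1022]
  [  0.1568    0.0513    0.0450    0.0634    0.1056    1.0623    0.0553]
  [  0.1583    0.0445    0.0536    0.1027    0.0858    0.0631    1.0575]
Total output x = L · d:
  x_0 = 1.1352·46 + 0.1398·85 + 0.0685·6 + 0.0302·81 + 0.0604·50 + 0.1143·67 + 0.0496·15 = 78.3892
  x_1 = 0.0587·46 + 1.0611·85 + 0.1123·6 + 0.0362·81 + 0.0802·50 + 0.1060·67 + 0.1081·15 = 109.2370
  x_2 = 0.1061·46 + 0.0517·85 + 1.0290·6 + 0.0389·81 + 0.0606·50 + 0.0438·67 + 0.0890·15 = 25.8885
  x_3 = 0.1179·46 + 0.1188·85 + 0.0476·6 + 1.0541·81 + 0.0607·50 + 0.0935·67 + 0.1092·15 = 112.1215
  x_4 = 0.1804·46 + 0.0757·85 + 0.1225·6 + 0.1430·81 + 1.0997·50 + 0.1150·67 + 0.1022·15 = 91.2841
  x_5 = 0.1568·46 + 0.0513·85 + 0.0450·6 + 0.0634·81 + 0.1056·50 + 1.0623·67 + 0.0553·15 = 94.2635
  x_6 = 0.1583·46 + 0.0445·85 + 0.0536·6 + 0.1027·81 + 0.0858·50 + 0.0631·67 + 1.0575·15 = 44.0892
Δx_1 = L[1,1] · Δd_1 = 1.0611 · 5 = 5.3057

5.3057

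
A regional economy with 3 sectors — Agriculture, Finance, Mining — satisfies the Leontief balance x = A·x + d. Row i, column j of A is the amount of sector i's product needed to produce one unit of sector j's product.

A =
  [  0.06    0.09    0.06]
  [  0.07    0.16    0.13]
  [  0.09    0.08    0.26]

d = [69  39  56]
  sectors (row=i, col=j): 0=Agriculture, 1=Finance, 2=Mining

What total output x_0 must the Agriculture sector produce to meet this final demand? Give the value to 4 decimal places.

85.8866

Form M = I − A:
  [  0.94   -0.09   -0.06]
  [ -0.07    0.84   -0.13]
  [ -0.09   -0.08    0.74]
Leontief inverse L = M⁻¹:
  [  1.0838    0.1266    0.1101]
  [  0.1126    1.2239    0.2241]
  [  0.1440    0.1477    1.3890]
Total output x = L · d:
  x_0 = 1.0838·69 + 0.1266·39 + 0.1101·56 = 85.8866
  x_1 = 0.1126·69 + 1.2239·39 + 0.2241·56 = 68.0527
  x_2 = 0.1440·69 + 0.1477·39 + 1.3890·56 = 93.4784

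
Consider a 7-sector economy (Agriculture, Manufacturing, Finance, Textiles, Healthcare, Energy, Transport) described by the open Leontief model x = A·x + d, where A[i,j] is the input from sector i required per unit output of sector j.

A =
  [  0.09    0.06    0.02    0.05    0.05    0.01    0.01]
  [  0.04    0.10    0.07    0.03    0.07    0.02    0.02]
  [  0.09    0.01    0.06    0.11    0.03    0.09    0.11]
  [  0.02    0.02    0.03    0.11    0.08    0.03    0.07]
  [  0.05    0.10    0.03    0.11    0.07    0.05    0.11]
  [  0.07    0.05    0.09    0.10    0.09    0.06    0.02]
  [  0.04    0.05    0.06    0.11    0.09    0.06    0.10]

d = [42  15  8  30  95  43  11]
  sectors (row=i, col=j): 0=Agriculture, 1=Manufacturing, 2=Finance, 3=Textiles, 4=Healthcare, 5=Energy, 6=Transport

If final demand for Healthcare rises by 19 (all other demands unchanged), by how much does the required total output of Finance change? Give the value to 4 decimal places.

1.7514

Form M = I − A:
  [  0.91   -0.06   -0.02   -0.05   -0.05   -0.01   -0.01]
  [ -0.04    0.90   -0.07   -0.03   -0.07   -0.02   -0.02]
  [ -0.09   -0.01    0.94   -0.11   -0.03   -0.09   -0.11]
  [ -0.02   -0.02   -0.03    0.89   -0.08   -0.03   -0.07]
  [ -0.05   -0.10   -0.03   -0.11    0.93   -0.05   -0.11]
  [ -0.07   -0.05   -0.09   -0.10   -0.09    0.94   -0.02]
  [ -0.04   -0.05   -0.06   -0.11   -0.09   -0.06    0.90]
Leontief inverse L = M⁻¹:
  [  1.1170    0.0896    0.0408    0.0886    0.0819    0.0272    0.0369]
  [  0.0740    1.1371    0.1006    0.0811    0.1100    0.0468    0.0592]
  [  0.1380    0.0524    1.1028    0.1924    0.0922    0.1299    0.1666]
  [  0.0507    0.0539    0.0597    1.1724    0.1266    0.0590    0.1170]
  [  0.0949    0.1519    0.0750    0.1910    1.1356    0.0887    0.1692]
  [  0.1167    0.0946    0.1297    0.1765    0.1463    1.0977    0.0753]
  [  0.0864    0.0987    0.1044    0.1954    0.1547    0.1017    1.1634]
Total output x = L · d:
  x_0 = 1.1170·42 + 0.0896·15 + 0.0408·8 + 0.0886·30 + 0.0819·95 + 0.0272·43 + 0.0369·11 = 60.6047
  x_1 = 0.0740·42 + 1.1371·15 + 0.1006·8 + 0.0811·30 + 0.1100·95 + 0.0468·43 + 0.0592·11 = 36.5196
  x_2 = 0.1380·42 + 0.0524·15 + 1.1028·8 + 0.1924·30 + 0.0922·95 + 0.1299·43 + 0.1666·11 = 37.3495
  x_3 = 0.0507·42 + 0.0539·15 + 0.0597·8 + 1.1724·30 + 0.1266·95 + 0.0590·43 + 0.1170·11 = 54.4381
  x_4 = 0.0949·42 + 0.1519·15 + 0.0750·8 + 0.1910·30 + 1.1356·95 + 0.0887·43 + 0.1692·11 = 126.1548
  x_5 = 0.1167·42 + 0.0946·15 + 0.1297·8 + 0.1765·30 + 0.1463·95 + 1.0977·43 + 0.0753·11 = 74.5755
  x_6 = 0.0864·42 + 0.0987·15 + 0.1044·8 + 0.1954·30 + 0.1547·95 + 0.1017·43 + 1.1634·11 = 43.6753
Δx_2 = L[2,4] · Δd_4 = 0.0922 · 19 = 1.7514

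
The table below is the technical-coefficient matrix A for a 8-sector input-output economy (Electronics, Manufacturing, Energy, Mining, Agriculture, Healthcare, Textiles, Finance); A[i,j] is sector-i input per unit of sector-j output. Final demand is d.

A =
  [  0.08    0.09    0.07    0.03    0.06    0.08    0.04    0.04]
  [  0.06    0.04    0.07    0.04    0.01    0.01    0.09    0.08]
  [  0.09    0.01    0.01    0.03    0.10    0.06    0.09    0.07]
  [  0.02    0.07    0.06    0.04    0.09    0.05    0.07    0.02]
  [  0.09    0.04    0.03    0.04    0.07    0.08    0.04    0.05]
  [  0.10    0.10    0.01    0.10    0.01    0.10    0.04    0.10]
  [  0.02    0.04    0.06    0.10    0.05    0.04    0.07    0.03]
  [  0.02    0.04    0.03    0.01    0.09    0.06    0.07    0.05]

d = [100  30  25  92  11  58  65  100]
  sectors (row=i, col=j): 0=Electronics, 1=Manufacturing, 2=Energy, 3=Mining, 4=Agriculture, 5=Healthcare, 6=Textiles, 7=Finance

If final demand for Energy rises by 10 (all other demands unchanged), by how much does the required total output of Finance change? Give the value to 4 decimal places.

0.5696

Form M = I − A:
  [  0.92   -0.09   -0.07   -0.03   -0.06   -0.08   -0.04   -0.04]
  [ -0.06    0.96   -0.07   -0.04   -0.01   -0.01   -0.09   -0.08]
  [ -0.09   -0.01    0.99   -0.03   -0.10   -0.06   -0.09   -0.07]
  [ -0.02   -0.07   -0.06    0.96   -0.09   -0.05   -0.07   -0.02]
  [ -0.09   -0.04   -0.03   -0.04    0.93   -0.08   -0.04   -0.05]
  [ -0.10   -0.10   -0.01   -0.10   -0.01    0.90   -0.04   -0.10]
  [ -0.02   -0.04   -0.06   -0.10   -0.05   -0.04    0.93   -0.03]
  [ -0.02   -0.04   -0.03   -0.01   -0.09   -0.06   -0.07    0.95]
Leontief inverse L = M⁻¹:
  [  1.1376    0.1395    0.1081    0.0742    0.1092    0.1341    0.0959    0.0921]
  [  0.0980    1.0754    0.1015    0.0741    0.0551    0.0503    0.1370    0.1162]
  [  0.1401    0.0579    1.0460    0.0731    0.1489    0.1138    0.1382    0.1136]
  [  0.0668    0.1088    0.0919    1.0795    0.1332    0.0945    0.1180    0.0622]
  [  0.1411    0.0876    0.0644    0.0804    1.1153    0.1316    0.0876    0.0951]
  [  0.1573    0.1606    0.0562    0.1493    0.0655    1.1598    0.1034    0.1562]
  [  0.0612    0.0787    0.0918    0.1378    0.0955    0.0828    1.1176    0.0679]
  [  0.0610    0.0754    0.0570    0.0455    0.1276    0.1013    0.1106    1.0876]
Total output x = L · d:
  x_0 = 1.1376·100 + 0.1395·30 + 0.1081·25 + 0.0742·92 + 0.1092·11 + 0.1341·58 + 0.0959·65 + 0.0921·100 = 151.8898
  x_1 = 0.0980·100 + 1.0754·30 + 0.1015·25 + 0.0741·92 + 0.0551·11 + 0.0503·58 + 0.1370·65 + 0.1162·100 = 75.4634
  x_2 = 0.1401·100 + 0.0579·30 + 1.0460·25 + 0.0731·92 + 0.1489·11 + 0.1138·58 + 0.1382·65 + 0.1136·100 = 77.2059
  x_3 = 0.0668·100 + 0.1088·30 + 0.0919·25 + 1.0795·92 + 0.1332·11 + 0.0945·58 + 0.1180·65 + 0.0622·100 = 132.3817
  x_4 = 0.1411·100 + 0.0876·30 + 0.0644·25 + 0.0804·92 + 1.1153·11 + 0.1316·58 + 0.0876·65 + 0.0951·100 = 60.8517
  x_5 = 0.1573·100 + 0.1606·30 + 0.0562·25 + 0.1493·92 + 0.0655·11 + 1.1598·58 + 0.1034·65 + 0.1562·100 = 126.0270
  x_6 = 0.0612·100 + 0.0787·30 + 0.0918·25 + 0.1378·92 + 0.0955·11 + 0.0828·58 + 1.1176·65 + 0.0679·100 = 108.7384
  x_7 = 0.0610·100 + 0.0754·30 + 0.0570·25 + 0.0455·92 + 0.1276·11 + 0.1013·58 + 0.1106·65 + 1.0876·100 = 137.2066
Δx_7 = L[7,2] · Δd_2 = 0.0570 · 10 = 0.5696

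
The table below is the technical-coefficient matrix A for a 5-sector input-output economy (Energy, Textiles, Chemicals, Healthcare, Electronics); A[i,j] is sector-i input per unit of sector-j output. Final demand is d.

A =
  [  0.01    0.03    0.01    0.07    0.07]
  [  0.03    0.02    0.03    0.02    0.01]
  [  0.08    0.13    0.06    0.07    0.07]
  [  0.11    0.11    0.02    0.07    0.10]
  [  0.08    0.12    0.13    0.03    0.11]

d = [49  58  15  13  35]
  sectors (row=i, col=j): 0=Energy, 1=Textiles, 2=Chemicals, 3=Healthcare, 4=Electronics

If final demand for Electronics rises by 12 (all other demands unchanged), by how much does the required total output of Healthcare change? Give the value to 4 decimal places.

1.6801

Form M = I − A:
  [  0.99   -0.03   -0.01   -0.07   -0.07]
  [ -0.03    0.98   -0.03   -0.02   -0.01]
  [ -0.08   -0.13    0.94   -0.07   -0.07]
  [ -0.11   -0.11   -0.02    0.93   -0.10]
  [ -0.08   -0.12   -0.13   -0.03    0.89]
Leontief inverse L = M⁻¹:
  [  1.0309    0.0560    0.0274    0.0839    0.0933]
  [  0.0391    1.0322    0.0368    0.0286    0.0208]
  [  0.1126    0.1718    1.0874    0.0975    0.1073]
  [  0.1418    0.1512    0.0490    1.0974    0.1400]
  [  0.1192    0.1744    0.1679    0.0626    1.1552]
Total output x = L · d:
  x_0 = 1.0309·49 + 0.0560·58 + 0.0274·15 + 0.0839·13 + 0.0933·35 = 58.5301
  x_1 = 0.0391·49 + 1.0322·58 + 0.0368·15 + 0.0286·13 + 0.0208·35 = 63.4386
  x_2 = 0.1126·49 + 0.1718·58 + 1.0874·15 + 0.0975·13 + 0.1073·35 = 36.8116
  x_3 = 0.1418·49 + 0.1512·58 + 0.0490·15 + 1.0974·13 + 0.1400·35 = 35.6178
  x_4 = 0.1192·49 + 0.1744·58 + 0.1679·15 + 0.0626·13 + 1.1552·35 = 59.7181
Δx_3 = L[3,4] · Δd_4 = 0.1400 · 12 = 1.6801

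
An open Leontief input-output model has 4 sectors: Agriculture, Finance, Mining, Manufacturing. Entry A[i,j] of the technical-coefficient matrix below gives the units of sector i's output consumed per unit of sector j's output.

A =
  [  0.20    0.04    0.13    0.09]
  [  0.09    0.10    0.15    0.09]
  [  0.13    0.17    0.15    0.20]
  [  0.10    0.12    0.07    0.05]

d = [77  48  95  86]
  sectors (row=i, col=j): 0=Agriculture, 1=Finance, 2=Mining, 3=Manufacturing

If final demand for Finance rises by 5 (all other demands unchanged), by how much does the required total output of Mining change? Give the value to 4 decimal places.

1.5120

Form M = I − A:
  [  0.80   -0.04   -0.13   -0.09]
  [ -0.09    0.90   -0.15   -0.09]
  [ -0.13   -0.17    0.85   -0.20]
  [ -0.10   -0.12   -0.07    0.95]
Leontief inverse L = M⁻¹:
  [  1.3275    0.1298    0.2415    0.1889]
  [  0.1991    1.1932    0.2563    0.1859]
  [  0.2866    0.3024    1.3008    0.3297]
  [  0.1860    0.1867    0.1536    1.1203]
Total output x = L · d:
  x_0 = 1.3275·77 + 0.1298·48 + 0.2415·95 + 0.1889·86 = 147.6302
  x_1 = 0.1991·77 + 1.1932·48 + 0.2563·95 + 0.1859·86 = 112.9374
  x_2 = 0.2866·77 + 0.3024·48 + 1.3008·95 + 0.3297·86 = 188.5127
  x_3 = 0.1860·77 + 0.1867·48 + 0.1536·95 + 1.1203·86 = 134.2225
Δx_2 = L[2,1] · Δd_1 = 0.3024 · 5 = 1.5120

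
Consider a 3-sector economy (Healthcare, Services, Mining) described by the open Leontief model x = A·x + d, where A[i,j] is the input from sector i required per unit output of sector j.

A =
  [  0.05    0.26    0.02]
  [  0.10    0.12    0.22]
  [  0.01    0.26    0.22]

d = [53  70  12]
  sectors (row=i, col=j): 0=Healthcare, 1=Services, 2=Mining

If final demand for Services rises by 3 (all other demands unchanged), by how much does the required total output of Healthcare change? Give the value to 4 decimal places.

1.0830

Form M = I − A:
  [  0.95   -0.26   -0.02]
  [ -0.10    0.88   -0.22]
  [ -0.01   -0.26    0.78]
Leontief inverse L = M⁻¹:
  [  1.0920    0.3610    0.1298]
  [  0.1392    1.2857    0.3662]
  [  0.0604    0.4332    1.4058]
Total output x = L · d:
  x_0 = 1.0920·53 + 0.3610·70 + 0.1298·12 = 84.7030
  x_1 = 0.1392·53 + 1.2857·70 + 0.3662·12 = 101.7692
  x_2 = 0.0604·53 + 0.4332·70 + 1.4058·12 = 50.3936
Δx_0 = L[0,1] · Δd_1 = 0.3610 · 3 = 1.0830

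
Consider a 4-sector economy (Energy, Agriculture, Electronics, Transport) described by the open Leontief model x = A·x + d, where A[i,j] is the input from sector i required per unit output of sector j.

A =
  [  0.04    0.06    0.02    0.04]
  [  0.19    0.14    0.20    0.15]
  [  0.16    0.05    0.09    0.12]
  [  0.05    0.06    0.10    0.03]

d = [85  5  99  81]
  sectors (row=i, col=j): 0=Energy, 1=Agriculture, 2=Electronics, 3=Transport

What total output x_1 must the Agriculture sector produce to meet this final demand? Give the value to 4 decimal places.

80.9284

Form M = I − A:
  [  0.96   -0.06   -0.02   -0.04]
  [ -0.19    0.86   -0.20   -0.15]
  [ -0.16   -0.05    0.91   -0.12]
  [ -0.05   -0.06   -0.10    0.97]
Leontief inverse L = M⁻¹:
  [  1.0692    0.0818    0.0484    0.0627]
  [  0.3036    1.2181    0.3005    0.2381]
  [  0.2174    0.0931    1.1422    0.1647]
  [  0.0963    0.0892    0.1388    1.0659]
Total output x = L · d:
  x_0 = 1.0692·85 + 0.0818·5 + 0.0484·99 + 0.0627·81 = 101.1576
  x_1 = 0.3036·85 + 1.2181·5 + 0.3005·99 + 0.2381·81 = 80.9284
  x_2 = 0.2174·85 + 0.0931·5 + 1.1422·99 + 0.1647·81 = 145.3593
  x_3 = 0.0963·85 + 0.0892·5 + 0.1388·99 + 1.0659·81 = 108.7108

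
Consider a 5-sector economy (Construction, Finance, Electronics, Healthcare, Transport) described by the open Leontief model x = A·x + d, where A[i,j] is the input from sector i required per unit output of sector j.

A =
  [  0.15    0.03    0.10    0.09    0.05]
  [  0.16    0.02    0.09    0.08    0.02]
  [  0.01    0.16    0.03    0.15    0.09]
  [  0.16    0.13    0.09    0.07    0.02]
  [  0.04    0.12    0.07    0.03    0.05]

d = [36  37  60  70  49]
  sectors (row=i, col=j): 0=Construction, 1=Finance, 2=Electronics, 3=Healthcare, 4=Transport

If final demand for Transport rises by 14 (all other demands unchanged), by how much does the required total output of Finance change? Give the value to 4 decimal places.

0.7155

Form M = I − A:
  [  0.85   -0.03   -0.10   -0.09   -0.05]
  [ -0.16    0.98   -0.09   -0.08   -0.02]
  [ -0.01   -0.16    0.97   -0.15   -0.09]
  [ -0.16   -0.13   -0.09    0.93   -0.02]
  [ -0.04   -0.12   -0.07   -0.03    0.95]
Leontief inverse L = M⁻¹:
  [  1.2291    0.0940    0.1559    0.1549    0.0847]
  [  0.2327    1.0752    0.1404    0.1393    0.0511]
  [  0.0995    0.2230    1.0897    0.2084    0.1176]
  [  0.2557    0.1915    0.1543    1.1432    0.0562]
  [  0.0966    0.1623    0.1095    0.0756    1.0731]
Total output x = L · d:
  x_0 = 1.2291·36 + 0.0940·37 + 0.1559·60 + 0.1549·70 + 0.0847·49 = 72.0778
  x_1 = 0.2327·36 + 1.0752·37 + 0.1404·60 + 0.1393·70 + 0.0511·49 = 68.8339
  x_2 = 0.0995·36 + 0.2230·37 + 1.0897·60 + 0.2084·70 + 0.1176·49 = 97.5620
  x_3 = 0.2557·36 + 0.1915·37 + 0.1543·60 + 1.1432·70 + 0.0562·49 = 108.3224
  x_4 = 0.0966·36 + 0.1623·37 + 0.1095·60 + 0.0756·70 + 1.0731·49 = 73.9181
Δx_1 = L[1,4] · Δd_4 = 0.0511 · 14 = 0.7155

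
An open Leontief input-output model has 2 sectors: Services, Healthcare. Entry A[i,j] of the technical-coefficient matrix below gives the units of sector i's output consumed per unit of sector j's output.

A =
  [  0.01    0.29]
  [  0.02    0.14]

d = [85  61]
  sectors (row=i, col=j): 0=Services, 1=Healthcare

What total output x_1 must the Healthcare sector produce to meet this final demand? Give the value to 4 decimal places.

73.4272

Form M = I − A:
  [  0.99   -0.29]
  [ -0.02    0.86]
Leontief inverse L = M⁻¹:
  [  1.0170    0.3430]
  [  0.0237    1.1708]
Total output x = L · d:
  x_0 = 1.0170·85 + 0.3430·61 = 107.3675
  x_1 = 0.0237·85 + 1.1708·61 = 73.4272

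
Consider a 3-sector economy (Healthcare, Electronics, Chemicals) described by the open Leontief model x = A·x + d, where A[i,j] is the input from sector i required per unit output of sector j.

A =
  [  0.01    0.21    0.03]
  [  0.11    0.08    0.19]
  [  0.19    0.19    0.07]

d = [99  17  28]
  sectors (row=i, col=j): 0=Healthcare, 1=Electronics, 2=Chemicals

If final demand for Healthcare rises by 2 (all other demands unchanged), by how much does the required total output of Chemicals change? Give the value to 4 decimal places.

Form M = I − A:
  [  0.99   -0.21   -0.03]
  [ -0.11    0.92   -0.19]
  [ -0.19   -0.19    0.93]
Leontief inverse L = M⁻¹:
  [  1.0556    0.2589    0.0869]
  [  0.1783    1.1786    0.2465]
  [  0.2521    0.2937    1.1434]
Total output x = L · d:
  x_0 = 1.0556·99 + 0.2589·17 + 0.0869·28 = 111.3354
  x_1 = 0.1783·99 + 1.1786·17 + 0.2465·28 = 44.5867
  x_2 = 0.2521·99 + 0.2937·17 + 1.1434·28 = 61.9626
Δx_2 = L[2,0] · Δd_0 = 0.2521 · 2 = 0.5041

0.5041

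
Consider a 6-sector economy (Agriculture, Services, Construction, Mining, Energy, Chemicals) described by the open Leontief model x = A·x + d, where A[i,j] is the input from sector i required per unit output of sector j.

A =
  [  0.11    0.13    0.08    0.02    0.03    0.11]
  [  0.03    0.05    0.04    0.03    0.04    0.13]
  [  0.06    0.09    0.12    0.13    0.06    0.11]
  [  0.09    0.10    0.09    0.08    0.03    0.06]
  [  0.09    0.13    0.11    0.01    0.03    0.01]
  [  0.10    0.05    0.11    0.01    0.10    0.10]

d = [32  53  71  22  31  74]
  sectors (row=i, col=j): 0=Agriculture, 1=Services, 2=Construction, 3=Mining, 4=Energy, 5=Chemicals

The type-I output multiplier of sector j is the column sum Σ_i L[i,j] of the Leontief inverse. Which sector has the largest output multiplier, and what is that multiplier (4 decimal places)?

Construction (1.9901)

Form M = I − A:
  [  0.89   -0.13   -0.08   -0.02   -0.03   -0.11]
  [ -0.03    0.95   -0.04   -0.03   -0.04   -0.13]
  [ -0.06   -0.09    0.88   -0.13   -0.06   -0.11]
  [ -0.09   -0.10   -0.09    0.92   -0.03   -0.06]
  [ -0.09   -0.13   -0.11   -0.01    0.97   -0.01]
  [ -0.10   -0.05   -0.11   -0.01   -0.10    0.90]
Leontief inverse L = M⁻¹:
  [  1.1766    0.2027    0.1562    0.0572    0.0765    0.1968]
  [  0.0770    1.0976    0.0946    0.0536    0.0741    0.1839]
  [  0.1413    0.1804    1.2162    0.1843    0.1139    0.2055]
  [  0.1529    0.1713    0.1626    1.1211    0.0708    0.1388]
  [  0.1388    0.1894    0.1687    0.0455    1.0631    0.0798]
  [  0.1694    0.1285    0.1918    0.0494    0.1454    1.1787]
Total output x = L · d:
  x_0 = 1.1766·32 + 0.2027·53 + 0.1562·71 + 0.0572·22 + 0.0765·31 + 0.1968·74 = 77.6761
  x_1 = 0.0770·32 + 1.0976·53 + 0.0946·71 + 0.0536·22 + 0.0741·31 + 0.1839·74 = 84.4409
  x_2 = 0.1413·32 + 0.1804·53 + 1.2162·71 + 0.1843·22 + 0.1139·31 + 0.2055·74 = 123.2246
  x_3 = 0.1529·32 + 0.1713·53 + 0.1626·71 + 1.1211·22 + 0.0708·31 + 0.1388·74 = 62.6469
  x_4 = 0.1388·32 + 0.1894·53 + 0.1687·71 + 0.0455·22 + 1.0631·31 + 0.0798·74 = 66.3258
  x_5 = 0.1694·32 + 0.1285·53 + 0.1918·71 + 0.0494·22 + 0.1454·31 + 1.1787·74 = 118.6705
Output multipliers (column sums of L):
  Agriculture: 1.8560
  Services: 1.9699
  Construction: 1.9901
  Mining: 1.5111
  Energy: 1.5439
  Chemicals: 1.9836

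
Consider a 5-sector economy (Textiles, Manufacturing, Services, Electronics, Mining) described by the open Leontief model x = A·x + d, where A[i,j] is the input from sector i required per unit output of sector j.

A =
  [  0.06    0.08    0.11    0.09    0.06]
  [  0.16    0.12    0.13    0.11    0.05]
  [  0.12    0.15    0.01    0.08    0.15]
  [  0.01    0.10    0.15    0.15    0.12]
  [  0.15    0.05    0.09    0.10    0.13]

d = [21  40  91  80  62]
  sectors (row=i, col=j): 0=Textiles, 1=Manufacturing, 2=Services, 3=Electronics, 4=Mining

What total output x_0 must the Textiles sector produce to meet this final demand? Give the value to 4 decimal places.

70.7875

Form M = I − A:
  [  0.94   -0.08   -0.11   -0.09   -0.06]
  [ -0.16    0.88   -0.13   -0.11   -0.05]
  [ -0.12   -0.15    0.99   -0.08   -0.15]
  [ -0.01   -0.10   -0.15    0.85   -0.12]
  [ -0.15   -0.05   -0.09   -0.10    0.87]
Leontief inverse L = M⁻¹:
  [  1.1408    0.1641    0.1883    0.1768    0.1450]
  [  0.2702    1.2377    0.2424    0.2308    0.1634]
  [  0.2268    0.2472    1.1193    0.1907    0.2491]
  [  0.1204    0.2123    0.2553    1.2689    0.2395]
  [  0.2495    0.1494    0.1915    0.2093    1.2371]
Total output x = L · d:
  x_0 = 1.1408·21 + 0.1641·40 + 0.1883·91 + 0.1768·80 + 0.1450·62 = 70.7875
  x_1 = 0.2702·21 + 1.2377·40 + 0.2424·91 + 0.2308·80 + 0.1634·62 = 105.8351
  x_2 = 0.2268·21 + 0.2472·40 + 1.1193·91 + 0.1907·80 + 0.2491·62 = 147.2048
  x_3 = 0.1204·21 + 0.2123·40 + 0.2553·91 + 1.2689·80 + 0.2395·62 = 150.6154
  x_4 = 0.2495·21 + 0.1494·40 + 0.1915·91 + 0.2093·80 + 1.2371·62 = 122.0918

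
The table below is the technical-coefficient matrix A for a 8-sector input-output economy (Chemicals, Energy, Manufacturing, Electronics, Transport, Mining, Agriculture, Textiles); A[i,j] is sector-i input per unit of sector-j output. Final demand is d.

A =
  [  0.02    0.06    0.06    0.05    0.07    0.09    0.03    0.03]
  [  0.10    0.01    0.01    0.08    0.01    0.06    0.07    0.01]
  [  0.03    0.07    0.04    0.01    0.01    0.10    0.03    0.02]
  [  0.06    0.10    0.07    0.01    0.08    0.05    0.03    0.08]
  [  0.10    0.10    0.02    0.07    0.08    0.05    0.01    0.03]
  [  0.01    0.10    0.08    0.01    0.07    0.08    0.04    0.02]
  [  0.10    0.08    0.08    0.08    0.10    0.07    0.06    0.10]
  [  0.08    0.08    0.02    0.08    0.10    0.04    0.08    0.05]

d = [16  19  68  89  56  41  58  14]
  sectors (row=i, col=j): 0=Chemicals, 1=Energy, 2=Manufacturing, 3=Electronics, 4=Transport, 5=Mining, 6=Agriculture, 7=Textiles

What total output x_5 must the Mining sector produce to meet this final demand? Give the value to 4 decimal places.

72.4582

Form M = I − A:
  [  0.98   -0.06   -0.06   -0.05   -0.07   -0.09   -0.03   -0.03]
  [ -0.10    0.99   -0.01   -0.08   -0.01   -0.06   -0.07   -0.01]
  [ -0.03   -0.07    0.96   -0.01   -0.01   -0.10   -0.03   -0.02]
  [ -0.06   -0.10   -0.07    0.99   -0.08   -0.05   -0.03   -0.08]
  [ -0.10   -0.10   -0.02   -0.07    0.92   -0.05   -0.01   -0.03]
  [ -0.01   -0.10   -0.08   -0.01   -0.07    0.92   -0.04   -0.02]
  [ -0.10   -0.08   -0.08   -0.08   -0.10   -0.07    0.94   -0.10]
  [ -0.08   -0.08   -0.02   -0.08   -0.10   -0.04   -0.08    0.95]
Leontief inverse L = M⁻¹:
  [  1.0638    0.1145    0.0939    0.0828    0.1137    0.1395    0.0601    0.0566]
  [  0.1360    1.0598    0.0463    0.1089    0.0547    0.1054    0.0967    0.0397]
  [  0.0601    0.1082    1.0668    0.0344    0.0410    0.1388    0.0547    0.0384]
  [  0.1144    0.1593    0.1053    1.0545    0.1308    0.1074    0.0678    0.1098]
  [  0.1500    0.1571    0.0561    0.1100    1.1293    0.1042    0.0433    0.0593]
  [  0.0550    0.1502    0.1115    0.0445    0.1094    1.1299    0.0709    0.0441]
  [  0.1751    0.1692    0.1349    0.1397    0.1772    0.1510    1.1117    0.1477]
  [  0.1448    0.1517    0.0651    0.1309    0.1645    0.1039    0.1212    1.0913]
Total output x = L · d:
  x_0 = 1.0638·16 + 0.1145·19 + 0.0939·68 + 0.0828·89 + 0.1137·56 + 0.1395·41 + 0.0601·58 + 0.0566·14 = 49.3116
  x_1 = 0.1360·16 + 1.0598·19 + 0.0463·68 + 0.1089·89 + 0.0547·56 + 0.1054·41 + 0.0967·58 + 0.0397·14 = 48.7026
  x_2 = 0.0601·16 + 0.1082·19 + 1.0668·68 + 0.0344·89 + 0.0410·56 + 0.1388·41 + 0.0547·58 + 0.0384·14 = 90.3258
  x_3 = 0.1144·16 + 0.1593·19 + 0.1053·68 + 1.0545·89 + 0.1308·56 + 0.1074·41 + 0.0678·58 + 0.1098·14 = 123.0655
  x_4 = 0.1500·16 + 0.1571·19 + 0.0561·68 + 0.1100·89 + 1.1293·56 + 0.1042·41 + 0.0433·58 + 0.0593·14 = 89.8475
  x_5 = 0.0550·16 + 0.1502·19 + 0.1115·68 + 0.0445·89 + 0.1094·56 + 1.1299·41 + 0.0709·58 + 0.0441·14 = 72.4582
  x_6 = 0.1751·16 + 0.1692·19 + 0.1349·68 + 0.1397·89 + 0.1772·56 + 0.1510·41 + 1.1117·58 + 0.1477·14 = 110.2772
  x_7 = 0.1448·16 + 0.1517·19 + 0.0651·68 + 0.1309·89 + 0.1645·56 + 0.1039·41 + 0.1212·58 + 1.0913·14 = 57.0507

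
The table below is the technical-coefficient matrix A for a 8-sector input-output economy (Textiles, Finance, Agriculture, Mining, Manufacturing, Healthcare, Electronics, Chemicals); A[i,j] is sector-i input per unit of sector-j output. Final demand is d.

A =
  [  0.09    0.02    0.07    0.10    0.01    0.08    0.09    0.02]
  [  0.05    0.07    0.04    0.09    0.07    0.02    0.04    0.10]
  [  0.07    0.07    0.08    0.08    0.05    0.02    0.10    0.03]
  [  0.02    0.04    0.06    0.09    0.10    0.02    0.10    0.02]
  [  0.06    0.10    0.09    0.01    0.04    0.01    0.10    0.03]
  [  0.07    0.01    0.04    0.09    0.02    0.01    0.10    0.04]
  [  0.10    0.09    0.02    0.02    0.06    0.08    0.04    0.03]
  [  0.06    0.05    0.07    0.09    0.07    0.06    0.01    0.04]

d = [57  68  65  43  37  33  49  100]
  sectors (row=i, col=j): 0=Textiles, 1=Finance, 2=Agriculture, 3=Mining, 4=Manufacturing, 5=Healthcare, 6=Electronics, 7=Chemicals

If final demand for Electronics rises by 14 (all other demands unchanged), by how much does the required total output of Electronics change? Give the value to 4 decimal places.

Form M = I − A:
  [  0.91   -0.02   -0.07   -0.10   -0.01   -0.08   -0.09   -0.02]
  [ -0.05    0.93   -0.04   -0.09   -0.07   -0.02   -0.04   -0.10]
  [ -0.07   -0.07    0.92   -0.08   -0.05   -0.02   -0.10   -0.03]
  [ -0.02   -0.04   -0.06    0.91   -0.10   -0.02   -0.10   -0.02]
  [ -0.06   -0.10   -0.09   -0.01    0.96   -0.01   -0.10   -0.03]
  [ -0.07   -0.01   -0.04   -0.09   -0.02    0.99   -0.10   -0.04]
  [ -0.10   -0.09   -0.02   -0.02   -0.06   -0.08    0.96   -0.03]
  [ -0.06   -0.05   -0.07   -0.09   -0.07   -0.06   -0.01    0.96]
Leontief inverse L = M⁻¹:
  [  1.1485    0.0659    0.1186    0.1636    0.0559    0.1162    0.1583    0.0494]
  [  0.1043    1.1217    0.0933    0.1528    0.1209    0.0536    0.1017    0.1343]
  [  0.1309    0.1254    1.1327    0.1433    0.1008    0.0574    0.1676    0.0649]
  [  0.0732    0.0935    0.1079    1.1408    0.1469    0.0506    0.1619    0.0502]
  [  0.1164    0.1511    0.1359    0.0657    1.0832    0.0440    0.1563    0.0643]
  [  0.1166    0.0499    0.0792    0.1379    0.0591    1.0415    0.1509    0.0629]
  [  0.1541    0.1332    0.0658    0.0784    0.0985    0.1117    1.0992    0.0629]
  [  0.1110    0.0960    0.1205    0.1498    0.1146    0.0885    0.0749    1.0705]
Total output x = L · d:
  x_0 = 1.1485·57 + 0.0659·68 + 0.1186·65 + 0.1636·43 + 0.0559·37 + 0.1162·33 + 0.1583·49 + 0.0494·100 = 103.2983
  x_1 = 0.1043·57 + 1.1217·68 + 0.0933·65 + 0.1528·43 + 0.1209·37 + 0.0536·33 + 0.1017·49 + 0.1343·100 = 119.5141
  x_2 = 0.1309·57 + 0.1254·68 + 1.1327·65 + 0.1433·43 + 0.1008·37 + 0.0574·33 + 0.1676·49 + 0.0649·100 = 116.1016
  x_3 = 0.0732·57 + 0.0935·68 + 0.1079·65 + 1.1408·43 + 0.1469·37 + 0.0506·33 + 0.1619·49 + 0.0502·100 = 86.6555
  x_4 = 0.1164·57 + 0.1511·68 + 0.1359·65 + 0.0657·43 + 1.0832·37 + 0.0440·33 + 0.1563·49 + 0.0643·100 = 84.1936
  x_5 = 0.1166·57 + 0.0499·68 + 0.0792·65 + 0.1379·43 + 0.0591·37 + 1.0415·33 + 0.1509·49 + 0.0629·100 = 71.3639
  x_6 = 0.1541·57 + 0.1332·68 + 0.0658·65 + 0.0784·43 + 0.0985·37 + 0.1117·33 + 1.0992·49 + 0.0629·100 = 92.9710
  x_7 = 0.1110·57 + 0.0960·68 + 0.1205·65 + 0.1498·43 + 0.1146·37 + 0.0885·33 + 0.0749·49 + 1.0705·100 = 145.0050
Δx_6 = L[6,6] · Δd_6 = 1.0992 · 14 = 15.3894

15.3894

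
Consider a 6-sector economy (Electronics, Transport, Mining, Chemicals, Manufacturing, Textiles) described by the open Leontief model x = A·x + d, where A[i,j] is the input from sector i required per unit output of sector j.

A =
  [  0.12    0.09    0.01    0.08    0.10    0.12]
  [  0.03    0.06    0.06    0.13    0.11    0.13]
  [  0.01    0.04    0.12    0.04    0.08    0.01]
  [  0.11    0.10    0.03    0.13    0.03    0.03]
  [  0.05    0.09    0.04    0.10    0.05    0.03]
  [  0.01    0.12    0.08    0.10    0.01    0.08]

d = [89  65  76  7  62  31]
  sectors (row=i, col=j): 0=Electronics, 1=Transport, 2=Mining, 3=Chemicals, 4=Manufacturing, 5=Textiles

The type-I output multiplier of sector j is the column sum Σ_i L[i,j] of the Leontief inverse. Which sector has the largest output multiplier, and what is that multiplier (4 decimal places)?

Form M = I − A:
  [  0.88   -0.09   -0.01   -0.08   -0.10   -0.12]
  [ -0.03    0.94   -0.06   -0.13   -0.11   -0.13]
  [ -0.01   -0.04    0.88   -0.04   -0.08   -0.01]
  [ -0.11   -0.10   -0.03    0.87   -0.03   -0.03]
  [ -0.05   -0.09   -0.04   -0.10    0.95   -0.03]
  [ -0.01   -0.12   -0.08   -0.10   -0.01    0.92]
Leontief inverse L = M⁻¹:
  [  1.1759    0.1728    0.0554    0.1762    0.1560    0.1892]
  [  0.0789    1.1384    0.1101    0.2219    0.1583    0.1847]
  [  0.0330    0.0763    1.1530    0.0843    0.1124    0.0340]
  [  0.1635    0.1664    0.0662    1.2118    0.0812    0.0877]
  [  0.0894    0.1432    0.0728    0.1668    1.0908    0.0737]
  [  0.0447    0.1766    0.1232    0.1717    0.0528    1.1264]
Total output x = L · d:
  x_0 = 1.1759·89 + 0.1728·65 + 0.0554·76 + 0.1762·7 + 0.1560·62 + 0.1892·31 = 136.8740
  x_1 = 0.0789·89 + 1.1384·65 + 0.1101·76 + 0.2219·7 + 0.1583·62 + 0.1847·31 = 106.4807
  x_2 = 0.0330·89 + 0.0763·65 + 1.1530·76 + 0.0843·7 + 0.1124·62 + 0.0340·31 = 104.1427
  x_3 = 0.1635·89 + 0.1664·65 + 0.0662·76 + 1.2118·7 + 0.0812·62 + 0.0877·31 = 46.6337
  x_4 = 0.0894·89 + 0.1432·65 + 0.0728·76 + 0.1668·7 + 1.0908·62 + 0.0737·31 = 93.8764
  x_5 = 0.0447·89 + 0.1766·65 + 0.1232·76 + 0.1717·7 + 0.0528·62 + 1.1264·31 = 64.2174
Output multipliers (column sums of L):
  Electronics: 1.5854
  Transport: 1.8737
  Mining: 1.5807
  Chemicals: 2.0326
  Manufacturing: 1.6516
  Textiles: 1.6958

Chemicals (2.0326)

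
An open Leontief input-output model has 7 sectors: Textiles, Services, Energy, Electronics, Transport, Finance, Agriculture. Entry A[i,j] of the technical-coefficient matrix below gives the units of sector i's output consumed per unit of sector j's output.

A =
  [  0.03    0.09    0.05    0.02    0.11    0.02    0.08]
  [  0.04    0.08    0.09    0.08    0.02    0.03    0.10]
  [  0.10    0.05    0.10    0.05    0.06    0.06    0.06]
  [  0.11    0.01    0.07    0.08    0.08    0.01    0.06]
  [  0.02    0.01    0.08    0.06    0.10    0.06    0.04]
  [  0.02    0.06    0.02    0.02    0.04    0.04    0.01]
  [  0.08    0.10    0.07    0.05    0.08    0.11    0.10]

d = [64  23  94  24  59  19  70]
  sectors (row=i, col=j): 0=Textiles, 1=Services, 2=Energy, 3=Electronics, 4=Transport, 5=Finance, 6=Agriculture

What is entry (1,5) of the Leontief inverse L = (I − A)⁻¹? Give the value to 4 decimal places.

Form M = I − A:
  [  0.97   -0.09   -0.05   -0.02   -0.11   -0.02   -0.08]
  [ -0.04    0.92   -0.09   -0.08   -0.02   -0.03   -0.10]
  [ -0.10   -0.05    0.90   -0.05   -0.06   -0.06   -0.06]
  [ -0.11   -0.01   -0.07    0.92   -0.08   -0.01   -0.06]
  [ -0.02   -0.01   -0.08   -0.06    0.90   -0.06   -0.04]
  [ -0.02   -0.06   -0.02   -0.02   -0.04    0.96   -0.01]
  [ -0.08   -0.10   -0.07   -0.05   -0.08   -0.11    0.90]
Leontief inverse L = M⁻¹:
  [  1.0685    0.1301    0.1024    0.0587    0.1595    0.0580    0.1279]
  [  0.0914    1.1275    0.1476    0.1229    0.0739    0.0701    0.1555]
  [  0.1477    0.0986    1.1580    0.0909    0.1201    0.1000    0.1138]
  [  0.1541    0.0501    0.1223    1.1173    0.1391    0.0452    0.1086]
  [  0.0567    0.0400    0.1241    0.0923    1.1462    0.0915    0.0759]
  [  0.0380    0.0796    0.0446    0.0390    0.0627    1.0558    0.0323]
  [  0.1349    0.1606    0.1389    0.1010    0.1490    0.1604    1.1653]
Total output x = L · d:
  x_0 = 1.0685·64 + 0.1301·23 + 0.1024·94 + 0.0587·24 + 0.1595·59 + 0.0580·19 + 0.1279·70 = 101.8756
  x_1 = 0.0914·64 + 1.1275·23 + 0.1476·94 + 0.1229·24 + 0.0739·59 + 0.0701·19 + 0.1555·70 = 65.1886
  x_2 = 0.1477·64 + 0.0986·23 + 1.1580·94 + 0.0909·24 + 0.1201·59 + 0.1000·19 + 0.1138·70 = 139.7010
  x_3 = 0.1541·64 + 0.0501·23 + 0.1223·94 + 1.1173·24 + 0.1391·59 + 0.0452·19 + 0.1086·70 = 65.9924
  x_4 = 0.0567·64 + 0.0400·23 + 0.1241·94 + 0.0923·24 + 1.1462·59 + 0.0915·19 + 0.0759·70 = 93.1095
  x_5 = 0.0380·64 + 0.0796·23 + 0.0446·94 + 0.0390·24 + 0.0627·59 + 1.0558·19 + 0.0323·70 = 35.4158
  x_6 = 0.1349·64 + 0.1606·23 + 0.1389·94 + 0.1010·24 + 0.1490·59 + 0.1604·19 + 1.1653·70 = 121.2134

L[1,5] = 0.0701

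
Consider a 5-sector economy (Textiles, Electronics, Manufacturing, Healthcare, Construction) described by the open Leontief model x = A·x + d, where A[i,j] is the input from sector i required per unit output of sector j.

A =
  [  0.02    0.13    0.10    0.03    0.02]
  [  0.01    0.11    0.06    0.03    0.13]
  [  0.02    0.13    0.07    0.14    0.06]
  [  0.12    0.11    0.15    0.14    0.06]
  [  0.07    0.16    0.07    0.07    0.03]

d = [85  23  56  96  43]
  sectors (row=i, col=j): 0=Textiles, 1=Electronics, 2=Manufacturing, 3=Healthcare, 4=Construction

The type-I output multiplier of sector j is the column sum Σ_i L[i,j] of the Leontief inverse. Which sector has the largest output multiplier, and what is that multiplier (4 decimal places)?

Form M = I − A:
  [  0.98   -0.13   -0.10   -0.03   -0.02]
  [ -0.01    0.89   -0.06   -0.03   -0.13]
  [ -0.02   -0.13    0.93   -0.14   -0.06]
  [ -0.12   -0.11   -0.15    0.86   -0.06]
  [ -0.07   -0.16   -0.07   -0.07    0.97]
Leontief inverse L = M⁻¹:
  [  1.0382    0.1916    0.1399    0.0706    0.0601]
  [  0.0354    1.1838    0.1049    0.0735    0.1704]
  [  0.0586    0.2203    1.1373    0.2041    0.1137]
  [  0.1664    0.2335    0.2401    1.2260    0.1254]
  [  0.0970    0.2418    0.1268    0.1204    1.0806]
Total output x = L · d:
  x_0 = 1.0382·85 + 0.1916·23 + 0.1399·56 + 0.0706·96 + 0.0601·43 = 109.8424
  x_1 = 0.0354·85 + 1.1838·23 + 0.1049·56 + 0.0735·96 + 0.1704·43 = 50.4882
  x_2 = 0.0586·85 + 0.2203·23 + 1.1373·56 + 0.2041·96 + 0.1137·43 = 98.2188
  x_3 = 0.1664·85 + 0.2335·23 + 0.2401·56 + 1.2260·96 + 0.1254·43 = 156.0507
  x_4 = 0.0970·85 + 0.2418·23 + 0.1268·56 + 0.1204·96 + 1.0806·43 = 78.9340
Output multipliers (column sums of L):
  Textiles: 1.3955
  Electronics: 2.0710
  Manufacturing: 1.7489
  Healthcare: 1.6946
  Construction: 1.5503

Electronics (2.0710)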